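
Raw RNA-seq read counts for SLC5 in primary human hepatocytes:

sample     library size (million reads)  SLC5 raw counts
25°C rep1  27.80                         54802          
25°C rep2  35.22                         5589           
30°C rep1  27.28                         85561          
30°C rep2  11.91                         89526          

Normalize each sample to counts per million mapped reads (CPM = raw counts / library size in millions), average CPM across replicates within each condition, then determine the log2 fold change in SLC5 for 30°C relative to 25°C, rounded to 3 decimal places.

2.322

CPM(25°C rep1) = 54802 / 27.80 = 1971.2950
CPM(25°C rep2) = 5589 / 35.22 = 158.6882
CPM(30°C rep1) = 85561 / 27.28 = 3136.4003
CPM(30°C rep2) = 89526 / 11.91 = 7516.8766
mean CPM(25°C) = 1064.9916; mean CPM(30°C) = 5326.6384
Fold change = 5326.6384 / 1064.9916 = 5.00158
log2(5.00158) = 2.3224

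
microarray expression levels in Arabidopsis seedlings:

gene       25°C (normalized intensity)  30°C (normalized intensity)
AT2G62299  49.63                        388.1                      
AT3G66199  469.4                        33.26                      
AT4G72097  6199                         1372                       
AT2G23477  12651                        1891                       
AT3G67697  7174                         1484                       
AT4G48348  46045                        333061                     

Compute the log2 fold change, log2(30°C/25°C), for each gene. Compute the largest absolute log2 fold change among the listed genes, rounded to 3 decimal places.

3.819

log2(388.1/49.63) = 2.967  (AT2G62299)
log2(33.26/469.4) = -3.819  (AT3G66199)
log2(1372/6199) = -2.176  (AT4G72097)
log2(1891/12651) = -2.742  (AT2G23477)
log2(1484/7174) = -2.273  (AT3G67697)
log2(333061/46045) = 2.855  (AT4G48348)
The largest magnitude belongs to AT3G66199.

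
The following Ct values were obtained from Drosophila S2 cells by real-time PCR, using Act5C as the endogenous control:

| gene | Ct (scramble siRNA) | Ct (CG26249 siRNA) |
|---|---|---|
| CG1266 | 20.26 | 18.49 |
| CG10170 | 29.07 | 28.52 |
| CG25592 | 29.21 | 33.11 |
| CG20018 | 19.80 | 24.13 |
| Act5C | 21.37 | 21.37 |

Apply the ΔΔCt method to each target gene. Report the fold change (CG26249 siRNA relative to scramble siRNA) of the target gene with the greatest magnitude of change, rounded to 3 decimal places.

CG1266: ΔΔCt = (18.49−21.37) − (20.26−21.37) = -2.88 − (-1.11) = -1.77; fold change = 2^1.77 = 3.411
CG10170: ΔΔCt = (28.52−21.37) − (29.07−21.37) = 7.15 − 7.70 = -0.55; fold change = 2^0.55 = 1.464
CG25592: ΔΔCt = (33.11−21.37) − (29.21−21.37) = 11.74 − 7.84 = 3.90; fold change = 2^-3.90 = 0.067
CG20018: ΔΔCt = (24.13−21.37) − (19.80−21.37) = 2.76 − (-1.57) = 4.33; fold change = 2^-4.33 = 0.050
CG20018 has the largest |ΔΔCt| = 4.33.

0.050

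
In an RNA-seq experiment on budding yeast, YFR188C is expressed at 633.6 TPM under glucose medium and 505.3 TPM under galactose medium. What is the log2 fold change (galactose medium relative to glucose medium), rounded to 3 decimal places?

-0.326

Fold change = 505.3 / 633.6 = 0.7975
log2(0.7975) = -0.3264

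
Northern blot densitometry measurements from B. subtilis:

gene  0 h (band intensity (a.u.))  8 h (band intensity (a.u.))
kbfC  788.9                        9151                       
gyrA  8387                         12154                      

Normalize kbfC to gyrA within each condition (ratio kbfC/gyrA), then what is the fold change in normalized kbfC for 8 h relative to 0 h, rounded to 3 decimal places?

kbfC/gyrA (0 h) = 788.9 / 8387 = 0.094062
kbfC/gyrA (8 h) = 9151 / 12154 = 0.75292
Fold change = 0.75292 / 0.094062 = 8.0045

8.004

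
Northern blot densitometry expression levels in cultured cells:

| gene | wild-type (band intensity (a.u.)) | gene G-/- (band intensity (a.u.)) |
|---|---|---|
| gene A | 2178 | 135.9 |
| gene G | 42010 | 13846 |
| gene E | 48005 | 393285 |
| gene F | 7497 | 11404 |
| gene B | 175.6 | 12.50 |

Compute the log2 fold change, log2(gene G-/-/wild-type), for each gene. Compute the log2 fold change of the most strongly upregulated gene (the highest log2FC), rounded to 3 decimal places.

log2(135.9/2178) = -4.002  (gene A)
log2(13846/42010) = -1.601  (gene G)
log2(393285/48005) = 3.034  (gene E)
log2(11404/7497) = 0.605  (gene F)
log2(12.50/175.6) = -3.812  (gene B)
gene E is most strongly upregulated.

3.034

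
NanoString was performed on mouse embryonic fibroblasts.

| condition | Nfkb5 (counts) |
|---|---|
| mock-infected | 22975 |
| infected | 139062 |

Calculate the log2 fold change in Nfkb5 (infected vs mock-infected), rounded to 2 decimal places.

2.60

Fold change = 139062 / 22975 = 6.0528
log2(6.0528) = 2.598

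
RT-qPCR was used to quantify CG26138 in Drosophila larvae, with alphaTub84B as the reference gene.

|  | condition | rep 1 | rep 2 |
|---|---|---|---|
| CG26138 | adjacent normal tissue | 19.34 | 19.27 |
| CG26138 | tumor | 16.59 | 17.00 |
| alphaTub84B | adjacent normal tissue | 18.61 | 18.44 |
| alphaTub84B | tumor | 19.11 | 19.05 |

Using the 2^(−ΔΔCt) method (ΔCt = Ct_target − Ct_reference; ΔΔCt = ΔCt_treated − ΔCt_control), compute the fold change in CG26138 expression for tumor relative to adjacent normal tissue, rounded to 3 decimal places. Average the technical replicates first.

8.369

Mean Ct: CG26138 adjacent normal tissue 19.305; CG26138 tumor 16.795; alphaTub84B adjacent normal tissue 18.525; alphaTub84B tumor 19.080
ΔCt(adjacent normal tissue) = 19.305 − 18.525 = 0.780
ΔCt(tumor) = 16.795 − 19.080 = -2.285
ΔΔCt = -2.285 − 0.780 = -3.065
Fold change = 2^(−(-3.065)) = 2^3.065 = 8.3687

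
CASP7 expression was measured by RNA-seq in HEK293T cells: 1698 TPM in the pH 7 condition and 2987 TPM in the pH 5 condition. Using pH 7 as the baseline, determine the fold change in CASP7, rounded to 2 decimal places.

Fold change = 2987 / 1698 = 1.759
CASP7 is upregulated.

1.76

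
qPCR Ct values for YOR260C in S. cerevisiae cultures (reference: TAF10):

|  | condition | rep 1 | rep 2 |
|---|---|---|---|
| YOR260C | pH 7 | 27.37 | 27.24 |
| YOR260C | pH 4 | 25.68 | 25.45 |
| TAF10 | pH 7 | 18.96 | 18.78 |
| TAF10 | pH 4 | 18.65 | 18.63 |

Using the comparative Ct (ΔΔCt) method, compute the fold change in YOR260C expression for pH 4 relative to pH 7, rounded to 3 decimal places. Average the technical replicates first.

Mean Ct: YOR260C pH 7 27.305; YOR260C pH 4 25.565; TAF10 pH 7 18.870; TAF10 pH 4 18.640
ΔCt(pH 7) = 27.305 − 18.870 = 8.435
ΔCt(pH 4) = 25.565 − 18.640 = 6.925
ΔΔCt = 6.925 − 8.435 = -1.510
Fold change = 2^(−(-1.510)) = 2^1.510 = 2.8481

2.848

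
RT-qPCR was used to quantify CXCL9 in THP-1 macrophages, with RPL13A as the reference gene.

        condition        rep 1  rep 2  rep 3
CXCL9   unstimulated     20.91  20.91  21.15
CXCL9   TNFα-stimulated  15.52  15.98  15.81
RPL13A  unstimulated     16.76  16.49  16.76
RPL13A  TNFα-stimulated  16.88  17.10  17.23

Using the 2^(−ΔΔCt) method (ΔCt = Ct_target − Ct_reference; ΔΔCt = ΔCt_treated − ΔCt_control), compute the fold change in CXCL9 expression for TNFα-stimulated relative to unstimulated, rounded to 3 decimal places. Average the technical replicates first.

49.180

Mean Ct: CXCL9 unstimulated 20.990; CXCL9 TNFα-stimulated 15.770; RPL13A unstimulated 16.670; RPL13A TNFα-stimulated 17.070
ΔCt(unstimulated) = 20.990 − 16.670 = 4.320
ΔCt(TNFα-stimulated) = 15.770 − 17.070 = -1.300
ΔΔCt = -1.300 − 4.320 = -5.620
Fold change = 2^(−(-5.620)) = 2^5.620 = 49.1800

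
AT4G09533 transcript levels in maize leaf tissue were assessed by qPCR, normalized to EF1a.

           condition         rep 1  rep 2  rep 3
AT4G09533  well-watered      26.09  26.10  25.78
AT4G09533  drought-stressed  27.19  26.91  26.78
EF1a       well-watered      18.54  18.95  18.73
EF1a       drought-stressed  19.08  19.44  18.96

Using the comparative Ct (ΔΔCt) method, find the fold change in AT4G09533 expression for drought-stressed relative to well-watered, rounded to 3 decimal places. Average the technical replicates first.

Mean Ct: AT4G09533 well-watered 25.990; AT4G09533 drought-stressed 26.960; EF1a well-watered 18.740; EF1a drought-stressed 19.160
ΔCt(well-watered) = 25.990 − 18.740 = 7.250
ΔCt(drought-stressed) = 26.960 − 19.160 = 7.800
ΔΔCt = 7.800 − 7.250 = 0.550
Fold change = 2^(−0.550) = 0.6830

0.683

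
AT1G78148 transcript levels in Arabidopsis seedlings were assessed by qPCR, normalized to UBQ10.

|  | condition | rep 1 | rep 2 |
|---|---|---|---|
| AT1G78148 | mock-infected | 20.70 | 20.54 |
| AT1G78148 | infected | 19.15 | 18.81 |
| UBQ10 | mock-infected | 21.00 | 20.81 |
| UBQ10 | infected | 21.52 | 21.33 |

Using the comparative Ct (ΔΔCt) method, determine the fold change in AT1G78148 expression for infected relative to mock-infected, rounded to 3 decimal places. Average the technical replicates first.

Mean Ct: AT1G78148 mock-infected 20.620; AT1G78148 infected 18.980; UBQ10 mock-infected 20.905; UBQ10 infected 21.425
ΔCt(mock-infected) = 20.620 − 20.905 = -0.285
ΔCt(infected) = 18.980 − 21.425 = -2.445
ΔΔCt = -2.445 − (-0.285) = -2.160
Fold change = 2^(−(-2.160)) = 2^2.160 = 4.4691

4.469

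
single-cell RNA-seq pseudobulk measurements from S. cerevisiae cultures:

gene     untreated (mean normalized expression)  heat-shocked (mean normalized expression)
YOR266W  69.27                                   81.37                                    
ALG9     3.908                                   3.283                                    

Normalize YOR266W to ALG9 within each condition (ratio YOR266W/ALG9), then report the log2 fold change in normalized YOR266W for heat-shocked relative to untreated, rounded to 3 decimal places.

YOR266W/ALG9 (untreated) = 69.27 / 3.908 = 17.725
YOR266W/ALG9 (heat-shocked) = 81.37 / 3.283 = 24.785
Fold change = 24.785 / 17.725 = 1.3983
log2(1.3983) = 0.4837

0.484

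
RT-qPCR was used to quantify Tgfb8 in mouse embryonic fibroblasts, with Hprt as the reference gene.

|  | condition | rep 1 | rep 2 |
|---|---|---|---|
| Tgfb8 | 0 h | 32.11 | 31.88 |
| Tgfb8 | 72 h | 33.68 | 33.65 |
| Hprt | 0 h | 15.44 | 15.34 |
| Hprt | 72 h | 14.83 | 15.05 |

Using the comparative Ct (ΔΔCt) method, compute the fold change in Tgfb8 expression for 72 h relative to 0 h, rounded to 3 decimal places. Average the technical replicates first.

Mean Ct: Tgfb8 0 h 31.995; Tgfb8 72 h 33.665; Hprt 0 h 15.390; Hprt 72 h 14.940
ΔCt(0 h) = 31.995 − 15.390 = 16.605
ΔCt(72 h) = 33.665 − 14.940 = 18.725
ΔΔCt = 18.725 − 16.605 = 2.120
Fold change = 2^(−2.120) = 0.2300

0.230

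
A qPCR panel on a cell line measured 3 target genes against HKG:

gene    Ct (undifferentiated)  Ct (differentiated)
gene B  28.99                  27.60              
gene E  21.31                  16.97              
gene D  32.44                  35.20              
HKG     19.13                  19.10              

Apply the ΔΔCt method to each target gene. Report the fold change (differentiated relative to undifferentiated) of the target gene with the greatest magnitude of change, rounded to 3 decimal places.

gene B: ΔΔCt = (27.60−19.10) − (28.99−19.13) = 8.50 − 9.86 = -1.36; fold change = 2^1.36 = 2.567
gene E: ΔΔCt = (16.97−19.10) − (21.31−19.13) = -2.13 − 2.18 = -4.31; fold change = 2^4.31 = 19.835
gene D: ΔΔCt = (35.20−19.10) − (32.44−19.13) = 16.10 − 13.31 = 2.79; fold change = 2^-2.79 = 0.145
gene E has the largest |ΔΔCt| = 4.31.

19.835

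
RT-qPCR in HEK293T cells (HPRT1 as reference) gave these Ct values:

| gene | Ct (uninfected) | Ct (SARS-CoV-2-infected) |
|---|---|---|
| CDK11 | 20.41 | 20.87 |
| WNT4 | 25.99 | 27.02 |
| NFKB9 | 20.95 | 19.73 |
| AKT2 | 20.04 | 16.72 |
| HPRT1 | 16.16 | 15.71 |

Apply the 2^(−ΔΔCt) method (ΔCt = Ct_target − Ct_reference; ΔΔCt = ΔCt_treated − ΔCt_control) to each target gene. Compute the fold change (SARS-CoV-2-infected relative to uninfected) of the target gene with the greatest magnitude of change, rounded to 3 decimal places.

7.311

CDK11: ΔΔCt = (20.87−15.71) − (20.41−16.16) = 5.16 − 4.25 = 0.91; fold change = 2^-0.91 = 0.532
WNT4: ΔΔCt = (27.02−15.71) − (25.99−16.16) = 11.31 − 9.83 = 1.48; fold change = 2^-1.48 = 0.358
NFKB9: ΔΔCt = (19.73−15.71) − (20.95−16.16) = 4.02 − 4.79 = -0.77; fold change = 2^0.77 = 1.705
AKT2: ΔΔCt = (16.72−15.71) − (20.04−16.16) = 1.01 − 3.88 = -2.87; fold change = 2^2.87 = 7.311
AKT2 has the largest |ΔΔCt| = 2.87.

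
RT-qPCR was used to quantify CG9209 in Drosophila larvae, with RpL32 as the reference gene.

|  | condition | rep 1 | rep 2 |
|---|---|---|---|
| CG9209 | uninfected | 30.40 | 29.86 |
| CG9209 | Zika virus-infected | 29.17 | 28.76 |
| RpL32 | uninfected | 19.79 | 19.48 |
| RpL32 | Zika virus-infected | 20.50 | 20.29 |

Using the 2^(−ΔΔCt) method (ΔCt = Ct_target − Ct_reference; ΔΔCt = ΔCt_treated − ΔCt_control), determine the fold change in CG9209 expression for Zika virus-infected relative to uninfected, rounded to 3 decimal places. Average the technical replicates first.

Mean Ct: CG9209 uninfected 30.130; CG9209 Zika virus-infected 28.965; RpL32 uninfected 19.635; RpL32 Zika virus-infected 20.395
ΔCt(uninfected) = 30.130 − 19.635 = 10.495
ΔCt(Zika virus-infected) = 28.965 − 20.395 = 8.570
ΔΔCt = 8.570 − 10.495 = -1.925
Fold change = 2^(−(-1.925)) = 2^1.925 = 3.7974

3.797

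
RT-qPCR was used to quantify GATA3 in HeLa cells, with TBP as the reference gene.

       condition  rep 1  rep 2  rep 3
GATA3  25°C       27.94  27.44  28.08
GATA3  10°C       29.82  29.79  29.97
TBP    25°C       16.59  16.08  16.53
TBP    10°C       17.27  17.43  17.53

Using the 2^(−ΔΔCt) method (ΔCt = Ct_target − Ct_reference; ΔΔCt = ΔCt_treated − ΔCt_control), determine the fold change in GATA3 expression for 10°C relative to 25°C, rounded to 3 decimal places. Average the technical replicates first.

Mean Ct: GATA3 25°C 27.820; GATA3 10°C 29.860; TBP 25°C 16.400; TBP 10°C 17.410
ΔCt(25°C) = 27.820 − 16.400 = 11.420
ΔCt(10°C) = 29.860 − 17.410 = 12.450
ΔΔCt = 12.450 − 11.420 = 1.030
Fold change = 2^(−1.030) = 0.4897

0.490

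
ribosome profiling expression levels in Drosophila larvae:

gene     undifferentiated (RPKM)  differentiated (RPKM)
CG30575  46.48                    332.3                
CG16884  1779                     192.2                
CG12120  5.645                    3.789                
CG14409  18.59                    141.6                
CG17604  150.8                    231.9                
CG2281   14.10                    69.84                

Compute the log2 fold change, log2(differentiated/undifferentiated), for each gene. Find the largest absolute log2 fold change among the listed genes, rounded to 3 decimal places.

3.210

log2(332.3/46.48) = 2.838  (CG30575)
log2(192.2/1779) = -3.210  (CG16884)
log2(3.789/5.645) = -0.575  (CG12120)
log2(141.6/18.59) = 2.929  (CG14409)
log2(231.9/150.8) = 0.621  (CG17604)
log2(69.84/14.10) = 2.308  (CG2281)
The largest magnitude belongs to CG16884.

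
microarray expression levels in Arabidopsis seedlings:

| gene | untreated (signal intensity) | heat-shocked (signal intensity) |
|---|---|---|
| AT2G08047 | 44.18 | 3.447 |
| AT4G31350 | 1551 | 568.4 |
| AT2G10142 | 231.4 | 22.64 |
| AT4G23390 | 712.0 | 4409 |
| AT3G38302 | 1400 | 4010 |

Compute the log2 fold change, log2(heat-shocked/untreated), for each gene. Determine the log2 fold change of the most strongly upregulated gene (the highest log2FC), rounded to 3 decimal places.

log2(3.447/44.18) = -3.680  (AT2G08047)
log2(568.4/1551) = -1.448  (AT4G31350)
log2(22.64/231.4) = -3.353  (AT2G10142)
log2(4409/712.0) = 2.631  (AT4G23390)
log2(4010/1400) = 1.518  (AT3G38302)
AT4G23390 is most strongly upregulated.

2.631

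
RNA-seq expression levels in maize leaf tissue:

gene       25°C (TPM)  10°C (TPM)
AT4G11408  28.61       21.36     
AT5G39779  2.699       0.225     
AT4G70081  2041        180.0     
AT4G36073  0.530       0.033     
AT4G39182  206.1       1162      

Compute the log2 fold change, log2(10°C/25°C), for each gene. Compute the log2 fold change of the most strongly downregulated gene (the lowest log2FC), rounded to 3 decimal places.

log2(21.36/28.61) = -0.422  (AT4G11408)
log2(0.225/2.699) = -3.584  (AT5G39779)
log2(180.0/2041) = -3.503  (AT4G70081)
log2(0.033/0.530) = -4.005  (AT4G36073)
log2(1162/206.1) = 2.495  (AT4G39182)
AT4G36073 is most strongly downregulated.

-4.005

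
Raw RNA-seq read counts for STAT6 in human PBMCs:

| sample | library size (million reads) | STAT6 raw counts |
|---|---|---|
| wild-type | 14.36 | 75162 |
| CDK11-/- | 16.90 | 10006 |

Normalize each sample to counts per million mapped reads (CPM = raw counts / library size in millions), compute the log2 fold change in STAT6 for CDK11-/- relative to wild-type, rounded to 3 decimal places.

CPM(wild-type) = 75162 / 14.36 = 5234.1226
CPM(CDK11-/-) = 10006 / 16.90 = 592.0710
Fold change = 592.0710 / 5234.1226 = 0.11312
log2(0.11312) = -3.1441

-3.144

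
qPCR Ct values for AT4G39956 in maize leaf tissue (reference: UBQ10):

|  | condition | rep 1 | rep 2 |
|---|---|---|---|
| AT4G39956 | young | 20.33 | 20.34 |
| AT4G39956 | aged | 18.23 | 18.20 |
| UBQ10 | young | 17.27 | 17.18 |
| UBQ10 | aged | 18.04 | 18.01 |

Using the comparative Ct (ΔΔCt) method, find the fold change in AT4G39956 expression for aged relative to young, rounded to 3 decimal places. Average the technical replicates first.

Mean Ct: AT4G39956 young 20.335; AT4G39956 aged 18.215; UBQ10 young 17.225; UBQ10 aged 18.025
ΔCt(young) = 20.335 − 17.225 = 3.110
ΔCt(aged) = 18.215 − 18.025 = 0.190
ΔΔCt = 0.190 − 3.110 = -2.920
Fold change = 2^(−(-2.920)) = 2^2.920 = 7.5685

7.568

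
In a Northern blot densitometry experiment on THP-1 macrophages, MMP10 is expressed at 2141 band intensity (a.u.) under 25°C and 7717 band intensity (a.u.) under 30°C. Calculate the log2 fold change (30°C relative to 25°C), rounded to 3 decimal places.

Fold change = 7717 / 2141 = 3.6044
log2(3.6044) = 1.8498

1.850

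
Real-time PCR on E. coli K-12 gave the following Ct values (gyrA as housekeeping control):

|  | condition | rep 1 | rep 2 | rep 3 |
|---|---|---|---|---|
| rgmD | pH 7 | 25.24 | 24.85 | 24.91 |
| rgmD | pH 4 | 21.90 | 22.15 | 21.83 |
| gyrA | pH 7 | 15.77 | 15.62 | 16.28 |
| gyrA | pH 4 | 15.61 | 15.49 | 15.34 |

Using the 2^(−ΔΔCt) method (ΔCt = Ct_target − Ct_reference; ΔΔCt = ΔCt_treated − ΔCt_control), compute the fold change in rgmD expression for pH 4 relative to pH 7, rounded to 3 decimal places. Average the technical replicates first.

Mean Ct: rgmD pH 7 25.000; rgmD pH 4 21.960; gyrA pH 7 15.890; gyrA pH 4 15.480
ΔCt(pH 7) = 25.000 − 15.890 = 9.110
ΔCt(pH 4) = 21.960 − 15.480 = 6.480
ΔΔCt = 6.480 − 9.110 = -2.630
Fold change = 2^(−(-2.630)) = 2^2.630 = 6.1903

6.190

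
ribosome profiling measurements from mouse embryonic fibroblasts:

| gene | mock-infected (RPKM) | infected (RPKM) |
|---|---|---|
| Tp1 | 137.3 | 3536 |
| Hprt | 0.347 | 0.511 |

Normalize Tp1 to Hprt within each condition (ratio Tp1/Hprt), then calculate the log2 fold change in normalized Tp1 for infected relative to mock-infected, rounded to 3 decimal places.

4.128

Tp1/Hprt (mock-infected) = 137.3 / 0.347 = 395.68
Tp1/Hprt (infected) = 3536 / 0.511 = 6919.8
Fold change = 6919.8 / 395.68 = 17.4884
log2(17.4884) = 4.1283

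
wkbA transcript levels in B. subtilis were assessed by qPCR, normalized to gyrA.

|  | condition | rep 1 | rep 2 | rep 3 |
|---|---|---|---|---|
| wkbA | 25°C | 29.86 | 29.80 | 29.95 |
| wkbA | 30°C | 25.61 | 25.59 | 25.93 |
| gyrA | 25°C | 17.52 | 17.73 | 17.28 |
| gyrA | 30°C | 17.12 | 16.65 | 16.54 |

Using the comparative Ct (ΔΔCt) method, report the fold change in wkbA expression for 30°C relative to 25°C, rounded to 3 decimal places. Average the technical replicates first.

Mean Ct: wkbA 25°C 29.870; wkbA 30°C 25.710; gyrA 25°C 17.510; gyrA 30°C 16.770
ΔCt(25°C) = 29.870 − 17.510 = 12.360
ΔCt(30°C) = 25.710 − 16.770 = 8.940
ΔΔCt = 8.940 − 12.360 = -3.420
Fold change = 2^(−(-3.420)) = 2^3.420 = 10.7034

10.703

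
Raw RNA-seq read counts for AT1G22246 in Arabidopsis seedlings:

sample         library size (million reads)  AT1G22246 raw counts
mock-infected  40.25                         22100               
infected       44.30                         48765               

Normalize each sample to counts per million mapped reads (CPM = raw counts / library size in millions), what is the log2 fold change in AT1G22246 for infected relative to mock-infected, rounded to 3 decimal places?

1.003

CPM(mock-infected) = 22100 / 40.25 = 549.0683
CPM(infected) = 48765 / 44.30 = 1100.7901
Fold change = 1100.7901 / 549.0683 = 2.00483
log2(2.00483) = 1.0035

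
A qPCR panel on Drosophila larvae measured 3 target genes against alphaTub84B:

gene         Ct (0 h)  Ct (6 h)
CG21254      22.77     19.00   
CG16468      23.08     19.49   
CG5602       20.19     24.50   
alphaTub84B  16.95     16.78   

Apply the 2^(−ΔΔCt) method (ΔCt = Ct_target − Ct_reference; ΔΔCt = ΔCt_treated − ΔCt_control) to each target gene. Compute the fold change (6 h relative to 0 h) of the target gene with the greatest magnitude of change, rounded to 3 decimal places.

CG21254: ΔΔCt = (19.00−16.78) − (22.77−16.95) = 2.22 − 5.82 = -3.60; fold change = 2^3.60 = 12.126
CG16468: ΔΔCt = (19.49−16.78) − (23.08−16.95) = 2.71 − 6.13 = -3.42; fold change = 2^3.42 = 10.703
CG5602: ΔΔCt = (24.50−16.78) − (20.19−16.95) = 7.72 − 3.24 = 4.48; fold change = 2^-4.48 = 0.045
CG5602 has the largest |ΔΔCt| = 4.48.

0.045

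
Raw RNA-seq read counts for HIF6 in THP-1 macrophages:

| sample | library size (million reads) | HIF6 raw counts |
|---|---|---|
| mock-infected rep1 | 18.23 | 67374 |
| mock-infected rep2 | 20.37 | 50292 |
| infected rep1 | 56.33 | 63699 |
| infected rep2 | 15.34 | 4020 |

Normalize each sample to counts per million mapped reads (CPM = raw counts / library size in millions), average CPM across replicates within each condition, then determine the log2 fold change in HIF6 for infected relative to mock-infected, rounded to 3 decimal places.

-2.146

CPM(mock-infected rep1) = 67374 / 18.23 = 3695.7762
CPM(mock-infected rep2) = 50292 / 20.37 = 2468.9249
CPM(infected rep1) = 63699 / 56.33 = 1130.8184
CPM(infected rep2) = 4020 / 15.34 = 262.0600
mean CPM(mock-infected) = 3082.3505; mean CPM(infected) = 696.4392
Fold change = 696.4392 / 3082.3505 = 0.22594
log2(0.22594) = -2.1460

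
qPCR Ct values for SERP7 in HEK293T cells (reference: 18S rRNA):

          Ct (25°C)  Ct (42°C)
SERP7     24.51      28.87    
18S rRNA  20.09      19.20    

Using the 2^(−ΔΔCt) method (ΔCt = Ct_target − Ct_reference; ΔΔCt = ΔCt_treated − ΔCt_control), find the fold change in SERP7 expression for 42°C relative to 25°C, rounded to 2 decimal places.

ΔCt(25°C) = 24.510 − 20.090 = 4.420
ΔCt(42°C) = 28.870 − 19.200 = 9.670
ΔΔCt = 9.670 − 4.420 = 5.250
Fold change = 2^(−5.250) = 0.026

0.03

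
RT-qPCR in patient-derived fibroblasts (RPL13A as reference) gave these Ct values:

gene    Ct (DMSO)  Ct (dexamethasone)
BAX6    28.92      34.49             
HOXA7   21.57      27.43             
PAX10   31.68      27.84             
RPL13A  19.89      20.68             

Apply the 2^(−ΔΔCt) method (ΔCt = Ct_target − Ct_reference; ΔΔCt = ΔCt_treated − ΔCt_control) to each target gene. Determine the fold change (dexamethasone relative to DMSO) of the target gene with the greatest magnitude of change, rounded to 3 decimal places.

BAX6: ΔΔCt = (34.49−20.68) − (28.92−19.89) = 13.81 − 9.03 = 4.78; fold change = 2^-4.78 = 0.036
HOXA7: ΔΔCt = (27.43−20.68) − (21.57−19.89) = 6.75 − 1.68 = 5.07; fold change = 2^-5.07 = 0.030
PAX10: ΔΔCt = (27.84−20.68) − (31.68−19.89) = 7.16 − 11.79 = -4.63; fold change = 2^4.63 = 24.761
HOXA7 has the largest |ΔΔCt| = 5.07.

0.030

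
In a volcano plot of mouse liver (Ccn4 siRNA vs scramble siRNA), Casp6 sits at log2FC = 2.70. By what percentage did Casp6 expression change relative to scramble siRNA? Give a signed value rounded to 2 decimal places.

549.80%

Fold change = 2^(2.70) = 6.4980
Percent change = (FC − 1) × 100% = (6.4980 − 1) × 100 = 549.80%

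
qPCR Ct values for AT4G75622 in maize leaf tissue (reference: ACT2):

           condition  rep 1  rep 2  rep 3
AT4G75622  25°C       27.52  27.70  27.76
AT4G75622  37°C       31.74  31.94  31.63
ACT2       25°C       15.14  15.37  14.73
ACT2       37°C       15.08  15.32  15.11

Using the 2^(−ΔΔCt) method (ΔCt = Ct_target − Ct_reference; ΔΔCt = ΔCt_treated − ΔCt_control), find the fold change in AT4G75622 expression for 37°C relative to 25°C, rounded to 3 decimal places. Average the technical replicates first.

0.062

Mean Ct: AT4G75622 25°C 27.660; AT4G75622 37°C 31.770; ACT2 25°C 15.080; ACT2 37°C 15.170
ΔCt(25°C) = 27.660 − 15.080 = 12.580
ΔCt(37°C) = 31.770 − 15.170 = 16.600
ΔΔCt = 16.600 − 12.580 = 4.020
Fold change = 2^(−4.020) = 0.0616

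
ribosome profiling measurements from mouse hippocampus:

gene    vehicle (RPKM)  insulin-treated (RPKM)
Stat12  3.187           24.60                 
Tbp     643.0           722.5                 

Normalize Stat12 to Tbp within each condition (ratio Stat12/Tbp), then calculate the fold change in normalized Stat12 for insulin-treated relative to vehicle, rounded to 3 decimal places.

6.870

Stat12/Tbp (vehicle) = 3.187 / 643.0 = 0.0049565
Stat12/Tbp (insulin-treated) = 24.60 / 722.5 = 0.034048
Fold change = 0.034048 / 0.0049565 = 6.8695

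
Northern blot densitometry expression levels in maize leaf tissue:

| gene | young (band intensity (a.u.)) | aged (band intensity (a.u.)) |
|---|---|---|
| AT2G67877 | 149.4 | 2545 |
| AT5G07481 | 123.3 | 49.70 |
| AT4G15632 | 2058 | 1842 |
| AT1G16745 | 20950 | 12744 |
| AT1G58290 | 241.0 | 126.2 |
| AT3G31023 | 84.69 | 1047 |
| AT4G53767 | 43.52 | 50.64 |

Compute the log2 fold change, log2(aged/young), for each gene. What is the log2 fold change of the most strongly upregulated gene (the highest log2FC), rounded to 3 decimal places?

log2(2545/149.4) = 4.090  (AT2G67877)
log2(49.70/123.3) = -1.311  (AT5G07481)
log2(1842/2058) = -0.160  (AT4G15632)
log2(12744/20950) = -0.717  (AT1G16745)
log2(126.2/241.0) = -0.933  (AT1G58290)
log2(1047/84.69) = 3.628  (AT3G31023)
log2(50.64/43.52) = 0.219  (AT4G53767)
AT2G67877 is most strongly upregulated.

4.090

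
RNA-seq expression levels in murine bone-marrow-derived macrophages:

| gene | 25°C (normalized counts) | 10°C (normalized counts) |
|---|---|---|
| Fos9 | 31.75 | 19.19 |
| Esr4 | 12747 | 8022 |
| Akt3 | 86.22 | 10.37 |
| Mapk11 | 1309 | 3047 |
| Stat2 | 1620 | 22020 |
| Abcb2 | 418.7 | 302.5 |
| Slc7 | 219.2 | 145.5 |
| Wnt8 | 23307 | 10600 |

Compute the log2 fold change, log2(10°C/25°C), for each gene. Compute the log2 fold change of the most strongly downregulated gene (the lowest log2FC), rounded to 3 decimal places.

-3.056

log2(19.19/31.75) = -0.726  (Fos9)
log2(8022/12747) = -0.668  (Esr4)
log2(10.37/86.22) = -3.056  (Akt3)
log2(3047/1309) = 1.219  (Mapk11)
log2(22020/1620) = 3.765  (Stat2)
log2(302.5/418.7) = -0.469  (Abcb2)
log2(145.5/219.2) = -0.591  (Slc7)
log2(10600/23307) = -1.137  (Wnt8)
Akt3 is most strongly downregulated.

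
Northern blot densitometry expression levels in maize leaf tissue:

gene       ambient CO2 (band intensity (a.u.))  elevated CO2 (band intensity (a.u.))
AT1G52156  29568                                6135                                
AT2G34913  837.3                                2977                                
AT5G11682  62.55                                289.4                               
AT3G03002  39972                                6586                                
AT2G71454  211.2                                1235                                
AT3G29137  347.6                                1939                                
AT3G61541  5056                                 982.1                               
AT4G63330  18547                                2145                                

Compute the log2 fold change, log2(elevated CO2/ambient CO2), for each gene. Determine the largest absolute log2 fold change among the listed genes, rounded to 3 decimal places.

3.112

log2(6135/29568) = -2.269  (AT1G52156)
log2(2977/837.3) = 1.830  (AT2G34913)
log2(289.4/62.55) = 2.210  (AT5G11682)
log2(6586/39972) = -2.602  (AT3G03002)
log2(1235/211.2) = 2.548  (AT2G71454)
log2(1939/347.6) = 2.480  (AT3G29137)
log2(982.1/5056) = -2.364  (AT3G61541)
log2(2145/18547) = -3.112  (AT4G63330)
The largest magnitude belongs to AT4G63330.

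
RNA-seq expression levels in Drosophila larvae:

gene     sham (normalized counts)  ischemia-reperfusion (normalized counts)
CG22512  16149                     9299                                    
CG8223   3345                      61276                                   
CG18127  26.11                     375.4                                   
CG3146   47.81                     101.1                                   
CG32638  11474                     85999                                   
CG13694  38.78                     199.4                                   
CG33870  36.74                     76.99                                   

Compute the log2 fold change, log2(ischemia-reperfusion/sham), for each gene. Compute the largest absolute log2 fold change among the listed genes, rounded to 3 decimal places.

4.195

log2(9299/16149) = -0.796  (CG22512)
log2(61276/3345) = 4.195  (CG8223)
log2(375.4/26.11) = 3.846  (CG18127)
log2(101.1/47.81) = 1.080  (CG3146)
log2(85999/11474) = 2.906  (CG32638)
log2(199.4/38.78) = 2.362  (CG13694)
log2(76.99/36.74) = 1.067  (CG33870)
The largest magnitude belongs to CG8223.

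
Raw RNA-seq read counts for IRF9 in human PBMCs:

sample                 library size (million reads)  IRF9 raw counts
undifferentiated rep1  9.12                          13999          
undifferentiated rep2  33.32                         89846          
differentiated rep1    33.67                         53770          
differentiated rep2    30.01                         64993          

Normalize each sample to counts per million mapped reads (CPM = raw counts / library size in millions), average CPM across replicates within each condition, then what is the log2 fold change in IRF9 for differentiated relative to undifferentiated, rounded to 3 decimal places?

CPM(undifferentiated rep1) = 13999 / 9.12 = 1534.9781
CPM(undifferentiated rep2) = 89846 / 33.32 = 2696.4586
CPM(differentiated rep1) = 53770 / 33.67 = 1596.9706
CPM(differentiated rep2) = 64993 / 30.01 = 2165.7114
mean CPM(undifferentiated) = 2115.7183; mean CPM(differentiated) = 1881.3410
Fold change = 1881.3410 / 2115.7183 = 0.88922
log2(0.88922) = -0.1694

-0.169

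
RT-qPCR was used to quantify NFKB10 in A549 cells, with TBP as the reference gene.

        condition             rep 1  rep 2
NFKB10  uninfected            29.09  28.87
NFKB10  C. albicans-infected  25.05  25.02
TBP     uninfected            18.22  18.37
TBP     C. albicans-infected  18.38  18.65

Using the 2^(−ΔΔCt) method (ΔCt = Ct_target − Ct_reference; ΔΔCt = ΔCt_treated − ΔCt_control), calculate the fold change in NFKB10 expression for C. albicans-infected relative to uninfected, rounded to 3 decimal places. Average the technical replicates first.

Mean Ct: NFKB10 uninfected 28.980; NFKB10 C. albicans-infected 25.035; TBP uninfected 18.295; TBP C. albicans-infected 18.515
ΔCt(uninfected) = 28.980 − 18.295 = 10.685
ΔCt(C. albicans-infected) = 25.035 − 18.515 = 6.520
ΔΔCt = 6.520 − 10.685 = -4.165
Fold change = 2^(−(-4.165)) = 2^4.165 = 17.9387

17.939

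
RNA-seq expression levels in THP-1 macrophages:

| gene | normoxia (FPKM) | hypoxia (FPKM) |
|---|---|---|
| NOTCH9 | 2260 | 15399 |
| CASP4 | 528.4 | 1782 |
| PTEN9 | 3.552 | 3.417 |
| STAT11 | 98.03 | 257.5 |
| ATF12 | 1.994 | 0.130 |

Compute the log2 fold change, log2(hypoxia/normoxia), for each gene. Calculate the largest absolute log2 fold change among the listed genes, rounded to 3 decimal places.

3.939

log2(15399/2260) = 2.768  (NOTCH9)
log2(1782/528.4) = 1.754  (CASP4)
log2(3.417/3.552) = -0.056  (PTEN9)
log2(257.5/98.03) = 1.393  (STAT11)
log2(0.130/1.994) = -3.939  (ATF12)
The largest magnitude belongs to ATF12.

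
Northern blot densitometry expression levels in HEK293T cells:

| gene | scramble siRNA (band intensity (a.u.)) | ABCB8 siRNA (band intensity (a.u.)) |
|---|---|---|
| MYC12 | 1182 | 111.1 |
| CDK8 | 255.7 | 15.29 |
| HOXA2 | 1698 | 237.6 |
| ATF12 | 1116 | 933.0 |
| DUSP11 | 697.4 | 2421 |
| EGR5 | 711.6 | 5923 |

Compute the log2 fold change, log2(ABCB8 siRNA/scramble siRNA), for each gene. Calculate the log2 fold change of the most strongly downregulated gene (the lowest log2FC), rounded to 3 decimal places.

log2(111.1/1182) = -3.411  (MYC12)
log2(15.29/255.7) = -4.064  (CDK8)
log2(237.6/1698) = -2.837  (HOXA2)
log2(933.0/1116) = -0.258  (ATF12)
log2(2421/697.4) = 1.796  (DUSP11)
log2(5923/711.6) = 3.057  (EGR5)
CDK8 is most strongly downregulated.

-4.064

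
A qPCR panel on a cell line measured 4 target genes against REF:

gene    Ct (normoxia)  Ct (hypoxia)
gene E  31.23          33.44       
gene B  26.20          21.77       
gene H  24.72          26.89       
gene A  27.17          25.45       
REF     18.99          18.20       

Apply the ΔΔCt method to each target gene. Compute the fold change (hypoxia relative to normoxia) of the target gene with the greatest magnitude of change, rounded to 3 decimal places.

12.467

gene E: ΔΔCt = (33.44−18.20) − (31.23−18.99) = 15.24 − 12.24 = 3.00; fold change = 2^-3.00 = 0.125
gene B: ΔΔCt = (21.77−18.20) − (26.20−18.99) = 3.57 − 7.21 = -3.64; fold change = 2^3.64 = 12.467
gene H: ΔΔCt = (26.89−18.20) − (24.72−18.99) = 8.69 − 5.73 = 2.96; fold change = 2^-2.96 = 0.129
gene A: ΔΔCt = (25.45−18.20) − (27.17−18.99) = 7.25 − 8.18 = -0.93; fold change = 2^0.93 = 1.905
gene B has the largest |ΔΔCt| = 3.64.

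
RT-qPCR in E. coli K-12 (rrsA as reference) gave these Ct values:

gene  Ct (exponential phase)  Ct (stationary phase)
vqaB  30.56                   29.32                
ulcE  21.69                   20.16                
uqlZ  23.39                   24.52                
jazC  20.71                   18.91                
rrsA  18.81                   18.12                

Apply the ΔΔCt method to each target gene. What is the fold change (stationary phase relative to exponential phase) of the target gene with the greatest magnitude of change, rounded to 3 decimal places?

vqaB: ΔΔCt = (29.32−18.12) − (30.56−18.81) = 11.20 − 11.75 = -0.55; fold change = 2^0.55 = 1.464
ulcE: ΔΔCt = (20.16−18.12) − (21.69−18.81) = 2.04 − 2.88 = -0.84; fold change = 2^0.84 = 1.790
uqlZ: ΔΔCt = (24.52−18.12) − (23.39−18.81) = 6.40 − 4.58 = 1.82; fold change = 2^-1.82 = 0.283
jazC: ΔΔCt = (18.91−18.12) − (20.71−18.81) = 0.79 − 1.90 = -1.11; fold change = 2^1.11 = 2.158
uqlZ has the largest |ΔΔCt| = 1.82.

0.283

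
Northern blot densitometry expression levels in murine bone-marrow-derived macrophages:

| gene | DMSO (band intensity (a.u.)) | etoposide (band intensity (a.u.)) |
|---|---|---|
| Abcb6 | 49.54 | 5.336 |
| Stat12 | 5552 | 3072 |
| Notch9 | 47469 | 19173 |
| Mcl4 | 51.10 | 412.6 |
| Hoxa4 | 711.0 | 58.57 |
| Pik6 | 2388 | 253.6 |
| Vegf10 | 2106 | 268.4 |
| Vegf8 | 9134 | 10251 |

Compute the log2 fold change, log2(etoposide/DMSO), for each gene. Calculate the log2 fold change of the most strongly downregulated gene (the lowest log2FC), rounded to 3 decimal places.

log2(5.336/49.54) = -3.215  (Abcb6)
log2(3072/5552) = -0.854  (Stat12)
log2(19173/47469) = -1.308  (Notch9)
log2(412.6/51.10) = 3.013  (Mcl4)
log2(58.57/711.0) = -3.602  (Hoxa4)
log2(253.6/2388) = -3.235  (Pik6)
log2(268.4/2106) = -2.972  (Vegf10)
log2(10251/9134) = 0.166  (Vegf8)
Hoxa4 is most strongly downregulated.

-3.602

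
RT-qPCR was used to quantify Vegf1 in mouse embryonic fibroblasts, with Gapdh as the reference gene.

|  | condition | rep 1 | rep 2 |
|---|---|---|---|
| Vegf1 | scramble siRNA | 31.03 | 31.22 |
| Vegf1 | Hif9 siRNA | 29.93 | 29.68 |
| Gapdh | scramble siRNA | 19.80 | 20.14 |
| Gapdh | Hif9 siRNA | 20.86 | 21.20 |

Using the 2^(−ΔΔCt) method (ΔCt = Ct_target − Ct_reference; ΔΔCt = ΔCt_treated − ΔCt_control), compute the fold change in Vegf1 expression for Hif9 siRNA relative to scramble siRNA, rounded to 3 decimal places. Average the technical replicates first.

Mean Ct: Vegf1 scramble siRNA 31.125; Vegf1 Hif9 siRNA 29.805; Gapdh scramble siRNA 19.970; Gapdh Hif9 siRNA 21.030
ΔCt(scramble siRNA) = 31.125 − 19.970 = 11.155
ΔCt(Hif9 siRNA) = 29.805 − 21.030 = 8.775
ΔΔCt = 8.775 − 11.155 = -2.380
Fold change = 2^(−(-2.380)) = 2^2.380 = 5.2054

5.205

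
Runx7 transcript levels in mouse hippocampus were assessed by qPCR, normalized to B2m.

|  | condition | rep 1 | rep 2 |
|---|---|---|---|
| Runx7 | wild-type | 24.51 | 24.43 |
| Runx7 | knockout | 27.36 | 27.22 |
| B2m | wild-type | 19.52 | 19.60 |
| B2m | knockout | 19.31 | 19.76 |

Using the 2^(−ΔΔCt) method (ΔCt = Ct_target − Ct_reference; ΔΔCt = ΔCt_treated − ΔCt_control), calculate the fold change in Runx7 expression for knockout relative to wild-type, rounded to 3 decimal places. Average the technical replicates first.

0.139

Mean Ct: Runx7 wild-type 24.470; Runx7 knockout 27.290; B2m wild-type 19.560; B2m knockout 19.535
ΔCt(wild-type) = 24.470 − 19.560 = 4.910
ΔCt(knockout) = 27.290 − 19.535 = 7.755
ΔΔCt = 7.755 − 4.910 = 2.845
Fold change = 2^(−2.845) = 0.1392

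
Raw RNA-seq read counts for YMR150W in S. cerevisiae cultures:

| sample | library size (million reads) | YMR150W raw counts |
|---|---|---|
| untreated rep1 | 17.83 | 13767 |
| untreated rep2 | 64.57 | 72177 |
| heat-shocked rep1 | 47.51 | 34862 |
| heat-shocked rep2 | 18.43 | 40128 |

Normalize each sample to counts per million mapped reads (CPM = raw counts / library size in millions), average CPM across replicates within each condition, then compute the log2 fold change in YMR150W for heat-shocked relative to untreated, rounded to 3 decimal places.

CPM(untreated rep1) = 13767 / 17.83 = 772.1256
CPM(untreated rep2) = 72177 / 64.57 = 1117.8101
CPM(heat-shocked rep1) = 34862 / 47.51 = 733.7824
CPM(heat-shocked rep2) = 40128 / 18.43 = 2177.3196
mean CPM(untreated) = 944.9679; mean CPM(heat-shocked) = 1455.5510
Fold change = 1455.5510 / 944.9679 = 1.54032
log2(1.54032) = 0.6232

0.623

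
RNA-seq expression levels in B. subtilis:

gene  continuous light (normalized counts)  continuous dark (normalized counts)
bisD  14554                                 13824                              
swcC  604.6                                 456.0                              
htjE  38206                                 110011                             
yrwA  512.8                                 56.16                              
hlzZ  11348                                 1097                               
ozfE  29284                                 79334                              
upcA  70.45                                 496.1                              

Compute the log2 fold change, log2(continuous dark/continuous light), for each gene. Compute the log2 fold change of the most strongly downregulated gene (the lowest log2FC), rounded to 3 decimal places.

-3.371

log2(13824/14554) = -0.074  (bisD)
log2(456.0/604.6) = -0.407  (swcC)
log2(110011/38206) = 1.526  (htjE)
log2(56.16/512.8) = -3.191  (yrwA)
log2(1097/11348) = -3.371  (hlzZ)
log2(79334/29284) = 1.438  (ozfE)
log2(496.1/70.45) = 2.816  (upcA)
hlzZ is most strongly downregulated.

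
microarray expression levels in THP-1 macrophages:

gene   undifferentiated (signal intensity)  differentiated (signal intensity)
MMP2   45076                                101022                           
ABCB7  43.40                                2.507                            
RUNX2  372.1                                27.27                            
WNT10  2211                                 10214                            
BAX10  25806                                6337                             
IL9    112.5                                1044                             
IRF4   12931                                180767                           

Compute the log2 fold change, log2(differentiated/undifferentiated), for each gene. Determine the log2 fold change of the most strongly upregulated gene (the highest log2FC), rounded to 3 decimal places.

3.805

log2(101022/45076) = 1.164  (MMP2)
log2(2.507/43.40) = -4.114  (ABCB7)
log2(27.27/372.1) = -3.770  (RUNX2)
log2(10214/2211) = 2.208  (WNT10)
log2(6337/25806) = -2.026  (BAX10)
log2(1044/112.5) = 3.214  (IL9)
log2(180767/12931) = 3.805  (IRF4)
IRF4 is most strongly upregulated.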